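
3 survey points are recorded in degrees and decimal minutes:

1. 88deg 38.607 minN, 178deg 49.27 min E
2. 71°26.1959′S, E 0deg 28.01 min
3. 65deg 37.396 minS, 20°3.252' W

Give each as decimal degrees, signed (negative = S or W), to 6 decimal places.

Point 1:
  Latitude: 38.607′ = 0.643450°; total 88.6434500
  N → positive
  Lon: 178 + 49.27/60 = 178.8211667
  E ⇒ keep positive
Point 2:
  Latitude: 71 + 26.1959/60 = 71.4365983
  S ⇒ negate
  Longitude: 0 + 28.01/60 = 0.4668333
  E ⇒ keep positive
Point 3:
  φ: 65 + 37.396/60 = 65.6232667
  hemisphere S, so the sign is −
  Longitude: 20 + 3.252/60 = 20.0542000
  hemisphere W, so the sign is −

1. 88.643450, 178.821167
2. -71.436598, 0.466833
3. -65.623267, -20.054200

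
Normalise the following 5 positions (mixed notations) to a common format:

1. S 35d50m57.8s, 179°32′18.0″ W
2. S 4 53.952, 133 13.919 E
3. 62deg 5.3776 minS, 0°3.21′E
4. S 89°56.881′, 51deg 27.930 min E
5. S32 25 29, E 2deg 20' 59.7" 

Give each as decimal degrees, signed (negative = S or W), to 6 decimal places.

1. -35.849389, -179.538333
2. -4.899200, 133.231983
3. -62.089627, 0.053500
4. -89.948017, 51.465500
5. -32.424722, 2.349917

Point 1:
  Latitude: 35 + 50/60 + 57.8/3600 = 35.8493889
  hemisphere S, so the sign is −
  Longitude: 179 + 32/60 + 18/3600 = 179.5383333
  W ⇒ negate
Point 2:
  Lat: 53.952′ = 0.899200°; total 4.8992000
  S ⇒ negate
  Lon: 13.919′ = 0.231983°; total 133.2319833
  E → positive
Point 3:
  φ: 62 + 5.3776/60 = 62.0896267
  hemisphere S, so the sign is −
  λ: 3.21′ = 0.053500°; total 0.0535000
  E → positive
Point 4:
  Lat: 56.881′ = 0.948017°; total 89.9480167
  S ⇒ negate
  Lon: 27.93′ = 0.465500°; total 51.4655000
  E ⇒ keep positive
Point 5:
  φ: 32° + 25/60 + 29/3600 = 32 + 0.416667 + 0.008056 = 32.4247222
  hemisphere S, so the sign is −
  Lon: 20′ + 59.7″ = 20.99500′; 2 + 20.99500/60 = 2.3499167
  E ⇒ keep positive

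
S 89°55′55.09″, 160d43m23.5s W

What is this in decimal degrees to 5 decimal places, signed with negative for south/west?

-89.93197, -160.72319

Latitude: 55′ + 55.09″ = 55.91817′; 89 + 55.91817/60 = 89.931969
hemisphere S, so the sign is −
λ: 160° + 43/60 + 23.5/3600 = 160 + 0.716667 + 0.006528 = 160.723194
W ⇒ negate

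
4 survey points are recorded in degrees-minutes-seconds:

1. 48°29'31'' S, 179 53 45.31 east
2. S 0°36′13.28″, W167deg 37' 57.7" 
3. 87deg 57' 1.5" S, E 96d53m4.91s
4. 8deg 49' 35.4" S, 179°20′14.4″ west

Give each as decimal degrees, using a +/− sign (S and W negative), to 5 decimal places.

1. -48.49194, 179.89592
2. -0.60369, -167.63269
3. -87.95042, 96.88470
4. -8.82650, -179.33733

Point 1:
  φ: 48° + 29/60 + 31/3600 = 48 + 0.483333 + 0.008611 = 48.491944
  S ⇒ negate
  λ: 53′ + 45.31″ = 53.75517′; 179 + 53.75517/60 = 179.895919
  E ⇒ keep positive
Point 2:
  Lat: 0 + 36/60 + 13.28/3600 = 0.603689
  S → negative
  Longitude: 37′ + 57.7″ = 37.96167′; 167 + 37.96167/60 = 167.632694
  W → negative
Point 3:
  φ: 87° + 57/60 + 1.5/3600 = 87 + 0.950000 + 0.000417 = 87.950417
  S → negative
  Lon: 96 + 53/60 + 4.91/3600 = 96.884697
  E ⇒ keep positive
Point 4:
  Lat: 8 + 49/60 + 35.4/3600 = 8.826500
  S → negative
  Lon: 179 + 20/60 + 14.4/3600 = 179.337333
  W → negative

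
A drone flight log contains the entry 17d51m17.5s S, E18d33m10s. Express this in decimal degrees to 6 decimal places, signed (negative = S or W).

Latitude: 51′ + 17.5″ = 51.29167′; 17 + 51.29167/60 = 17.8548611
hemisphere S, so the sign is −
Lon: 18 + 33/60 + 10/3600 = 18.5527778
E → positive

-17.854861, 18.552778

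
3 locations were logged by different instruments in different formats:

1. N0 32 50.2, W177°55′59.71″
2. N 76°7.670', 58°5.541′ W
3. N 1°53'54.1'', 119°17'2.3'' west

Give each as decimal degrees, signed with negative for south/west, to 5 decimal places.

1. 0.54728, -177.93325
2. 76.12783, -58.09235
3. 1.89836, -119.28397

Point 1:
  Latitude: 0° + 32/60 + 50.2/3600 = 0 + 0.533333 + 0.013944 = 0.547278
  N → positive
  Lon: 177° + 55/60 + 59.71/3600 = 177 + 0.916667 + 0.016586 = 177.933253
  W ⇒ negate
Point 2:
  φ: 7.67′ = 0.127833°; total 76.127833
  N ⇒ keep positive
  Longitude: 5.541′ = 0.092350°; total 58.092350
  W ⇒ negate
Point 3:
  Lat: 1 + 53/60 + 54.1/3600 = 1.898361
  N → positive
  Longitude: 119° + 17/60 + 2.3/3600 = 119 + 0.283333 + 0.000639 = 119.283972
  W → negative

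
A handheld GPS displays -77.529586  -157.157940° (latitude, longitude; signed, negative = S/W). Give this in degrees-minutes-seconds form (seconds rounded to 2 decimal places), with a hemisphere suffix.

77°31′46.51″ S, 157°09′28.58″ W

Latitude is negative → S; |value| = 77.529586
φ: 0.529586° → 31.77516′; 0.77516 × 60 = 46.5096″
Longitude is negative → W; |value| = 157.157940
λ: whole degrees 157; 9.47640′ → 9′ and 28.5840″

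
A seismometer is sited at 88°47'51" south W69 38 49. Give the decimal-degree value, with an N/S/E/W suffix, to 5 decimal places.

Lat: 88° + 47/60 + 51/3600 = 88 + 0.783333 + 0.014167 = 88.797500
Lon: 69 + 38/60 + 49/3600 = 69.646944

88.79750° S, 69.64694° W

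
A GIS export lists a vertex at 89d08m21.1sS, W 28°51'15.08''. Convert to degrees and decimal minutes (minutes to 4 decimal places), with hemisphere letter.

φ: 8 + 21.1/60 = 8.351667′
Lon: 51 + 15.08/60 = 51.251333′

89° 8.3517′ S, 28° 51.2513′ W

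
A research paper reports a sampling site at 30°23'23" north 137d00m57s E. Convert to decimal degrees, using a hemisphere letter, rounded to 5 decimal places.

30.38972° N, 137.01583° E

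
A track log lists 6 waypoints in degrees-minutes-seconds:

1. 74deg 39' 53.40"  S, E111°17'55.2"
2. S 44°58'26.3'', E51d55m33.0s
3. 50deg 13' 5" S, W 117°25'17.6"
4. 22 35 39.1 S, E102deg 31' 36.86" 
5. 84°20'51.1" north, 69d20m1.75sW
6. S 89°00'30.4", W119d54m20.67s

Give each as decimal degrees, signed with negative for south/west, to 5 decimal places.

1. -74.66483, 111.29867
2. -44.97397, 51.92583
3. -50.21806, -117.42156
4. -22.59419, 102.52691
5. 84.34753, -69.33382
6. -89.00844, -119.90574

Point 1:
  φ: 74 + 39/60 + 53.4/3600 = 74.664833
  hemisphere S, so the sign is −
  λ: 111 + 17/60 + 55.2/3600 = 111.298667
  E → positive
Point 2:
  φ: 44° + 58/60 + 26.3/3600 = 44 + 0.966667 + 0.007306 = 44.973972
  S → negative
  Lon: 51 + 55/60 + 33/3600 = 51.925833
  E ⇒ keep positive
Point 3:
  Lat: 50° + 13/60 + 5/3600 = 50 + 0.216667 + 0.001389 = 50.218056
  hemisphere S, so the sign is −
  Lon: 25′ + 17.6″ = 25.29333′; 117 + 25.29333/60 = 117.421556
  hemisphere W, so the sign is −
Point 4:
  Latitude: 22° + 35/60 + 39.1/3600 = 22 + 0.583333 + 0.010861 = 22.594194
  hemisphere S, so the sign is −
  λ: 31′ + 36.86″ = 31.61433′; 102 + 31.61433/60 = 102.526906
  E → positive
Point 5:
  Lat: 84 + 20/60 + 51.1/3600 = 84.347528
  N ⇒ keep positive
  λ: 69° + 20/60 + 1.75/3600 = 69 + 0.333333 + 0.000486 = 69.333819
  W → negative
Point 6:
  Lat: 0′ + 30.4″ = 0.50667′; 89 + 0.50667/60 = 89.008444
  hemisphere S, so the sign is −
  Lon: 54′ + 20.67″ = 54.34450′; 119 + 54.34450/60 = 119.905742
  W ⇒ negate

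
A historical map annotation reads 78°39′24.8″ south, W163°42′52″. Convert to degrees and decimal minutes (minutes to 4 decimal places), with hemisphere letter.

78° 39.4133′ S, 163° 42.8667′ W

Lat: seconds/60 = 0.41333; minutes = 39 + 0.41333 = 39.413333
Longitude: 42 + 52/60 = 42.866667′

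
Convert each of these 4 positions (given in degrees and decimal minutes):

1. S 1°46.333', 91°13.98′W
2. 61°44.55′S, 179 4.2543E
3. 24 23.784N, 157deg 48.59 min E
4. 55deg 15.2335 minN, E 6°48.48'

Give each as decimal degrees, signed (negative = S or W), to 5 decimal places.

1. -1.77222, -91.23300
2. -61.74250, 179.07091
3. 24.39640, 157.80983
4. 55.25389, 6.80800

Point 1:
  Lat: 1 + 46.333/60 = 1.772217
  S ⇒ negate
  λ: 13.98′ = 0.233000°; total 91.233000
  hemisphere W, so the sign is −
Point 2:
  φ: 61 + 44.55/60 = 61.742500
  S → negative
  Longitude: 4.2543′ = 0.070905°; total 179.070905
  E ⇒ keep positive
Point 3:
  φ: 24 + 23.784/60 = 24.396400
  N → positive
  Lon: 157 + 48.59/60 = 157.809833
  E → positive
Point 4:
  Latitude: 55 + 15.2335/60 = 55.253892
  N → positive
  λ: 48.48′ = 0.808000°; total 6.808000
  E ⇒ keep positive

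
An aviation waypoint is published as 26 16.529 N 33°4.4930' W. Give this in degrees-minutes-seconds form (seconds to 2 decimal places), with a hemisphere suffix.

Lat: fractional minutes 0.52900 × 60 = 31.7400″
λ: fractional minutes 0.49300 × 60 = 29.5800″

26°16′31.74″ N, 33°04′29.58″ W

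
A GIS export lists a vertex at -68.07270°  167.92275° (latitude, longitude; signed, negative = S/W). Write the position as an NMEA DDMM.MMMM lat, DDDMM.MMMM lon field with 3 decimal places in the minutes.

6804.362,S / 16755.365,E

Latitude is negative → S; |value| = 68.072700
φ: fractional part 0.072700 → 4.36200 minutes
Longitude: fractional part 0.922750 → 55.36500 minutes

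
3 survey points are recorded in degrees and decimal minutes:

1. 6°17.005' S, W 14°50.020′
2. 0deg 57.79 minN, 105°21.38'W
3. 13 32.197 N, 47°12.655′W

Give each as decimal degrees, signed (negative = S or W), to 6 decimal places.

Point 1:
  Latitude: 6 + 17.005/60 = 6.2834167
  S → negative
  Lon: 50.02′ = 0.833667°; total 14.8336667
  W ⇒ negate
Point 2:
  Latitude: 57.79′ = 0.963167°; total 0.9631667
  N → positive
  λ: 105 + 21.38/60 = 105.3563333
  hemisphere W, so the sign is −
Point 3:
  Lat: 13 + 32.197/60 = 13.5366167
  N → positive
  Longitude: 47 + 12.655/60 = 47.2109167
  hemisphere W, so the sign is −

1. -6.283417, -14.833667
2. 0.963167, -105.356333
3. 13.536617, -47.210917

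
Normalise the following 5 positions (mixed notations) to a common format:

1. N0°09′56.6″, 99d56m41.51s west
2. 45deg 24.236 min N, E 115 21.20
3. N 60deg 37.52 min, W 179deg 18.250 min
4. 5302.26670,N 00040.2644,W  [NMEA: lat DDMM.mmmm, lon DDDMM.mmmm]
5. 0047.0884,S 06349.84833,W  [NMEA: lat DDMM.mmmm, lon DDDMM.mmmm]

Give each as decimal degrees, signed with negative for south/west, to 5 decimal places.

1. 0.16572, -99.94486
2. 45.40393, 115.35333
3. 60.62533, -179.30417
4. 53.03778, -0.67107
5. -0.78481, -63.83081

Point 1:
  Latitude: 0 + 9/60 + 56.6/3600 = 0.165722
  N ⇒ keep positive
  Lon: 99 + 56/60 + 41.51/3600 = 99.944864
  W → negative
Point 2:
  φ: 45 + 24.236/60 = 45.403933
  N ⇒ keep positive
  λ: 115 + 21.2/60 = 115.353333
  E ⇒ keep positive
Point 3:
  Latitude: 60 + 37.52/60 = 60.625333
  N ⇒ keep positive
  λ: 18.25′ = 0.304167°; total 179.304167
  hemisphere W, so the sign is −
Point 4:
  Latitude: split at 2 digits → 53° and 2.2667′; 53 + 2.2667/60 = 53.037778
  N → positive
  Longitude: split at 3 digits → 000° and 40.2644′; 0 + 40.2644/60 = 0.671073
  W ⇒ negate
Point 5:
  Latitude: split at 2 digits → 00° and 47.0884′; 0 + 47.0884/60 = 0.784807
  hemisphere S, so the sign is −
  Longitude: degrees = first 3 digits = 63, minutes = 49.84833; 63 + 49.84833/60 = 63.830806
  W ⇒ negate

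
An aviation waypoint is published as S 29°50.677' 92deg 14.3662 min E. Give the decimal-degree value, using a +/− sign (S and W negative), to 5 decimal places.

-29.84462, 92.23944

φ: 29 + 50.677/60 = 29.844617
hemisphere S, so the sign is −
Longitude: 14.3662′ = 0.239437°; total 92.239437
E ⇒ keep positive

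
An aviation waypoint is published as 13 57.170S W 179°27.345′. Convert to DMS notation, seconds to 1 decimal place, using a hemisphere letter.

13°57′10.2″ S, 179°27′20.7″ W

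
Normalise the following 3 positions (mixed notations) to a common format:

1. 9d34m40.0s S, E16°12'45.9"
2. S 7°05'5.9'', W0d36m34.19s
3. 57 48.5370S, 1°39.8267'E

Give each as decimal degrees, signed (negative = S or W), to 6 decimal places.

1. -9.577778, 16.212750
2. -7.084972, -0.609497
3. -57.808950, 1.663778

Point 1:
  Latitude: 9° + 34/60 + 40/3600 = 9 + 0.566667 + 0.011111 = 9.5777778
  hemisphere S, so the sign is −
  Lon: 12′ + 45.9″ = 12.76500′; 16 + 12.76500/60 = 16.2127500
  E → positive
Point 2:
  Lat: 7 + 5/60 + 5.9/3600 = 7.0849722
  S → negative
  λ: 36′ + 34.19″ = 36.56983′; 0 + 36.56983/60 = 0.6094972
  W → negative
Point 3:
  φ: 57 + 48.537/60 = 57.8089500
  S ⇒ negate
  Lon: 1 + 39.8267/60 = 1.6637783
  E → positive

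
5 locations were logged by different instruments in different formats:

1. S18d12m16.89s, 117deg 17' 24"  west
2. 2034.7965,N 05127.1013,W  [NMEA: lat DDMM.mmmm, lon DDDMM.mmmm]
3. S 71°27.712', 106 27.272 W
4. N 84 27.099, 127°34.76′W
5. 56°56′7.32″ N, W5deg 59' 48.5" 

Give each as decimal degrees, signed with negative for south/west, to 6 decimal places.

Point 1:
  Lat: 12′ + 16.89″ = 12.28150′; 18 + 12.28150/60 = 18.2046917
  S ⇒ negate
  λ: 17′ + 24″ = 17.40000′; 117 + 17.40000/60 = 117.2900000
  W ⇒ negate
Point 2:
  Latitude: degrees = first 2 digits = 20, minutes = 34.7965; 20 + 34.7965/60 = 20.5799417
  N → positive
  Lon: split at 3 digits → 051° and 27.1013′; 51 + 27.1013/60 = 51.4516883
  W ⇒ negate
Point 3:
  φ: 27.712′ = 0.461867°; total 71.4618667
  hemisphere S, so the sign is −
  Lon: 27.272′ = 0.454533°; total 106.4545333
  W → negative
Point 4:
  Lat: 84 + 27.099/60 = 84.4516500
  N → positive
  Longitude: 34.76′ = 0.579333°; total 127.5793333
  W ⇒ negate
Point 5:
  Lat: 56′ + 7.32″ = 56.12200′; 56 + 56.12200/60 = 56.9353667
  N ⇒ keep positive
  λ: 59′ + 48.5″ = 59.80833′; 5 + 59.80833/60 = 5.9968056
  hemisphere W, so the sign is −

1. -18.204692, -117.290000
2. 20.579942, -51.451688
3. -71.461867, -106.454533
4. 84.451650, -127.579333
5. 56.935367, -5.996806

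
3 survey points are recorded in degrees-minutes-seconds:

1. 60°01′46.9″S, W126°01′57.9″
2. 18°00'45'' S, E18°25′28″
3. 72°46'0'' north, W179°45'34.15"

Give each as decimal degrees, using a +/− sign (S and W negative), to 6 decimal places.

1. -60.029694, -126.032750
2. -18.012500, 18.424444
3. 72.766667, -179.759486

Point 1:
  Lat: 60° + 1/60 + 46.9/3600 = 60 + 0.016667 + 0.013028 = 60.0296944
  S → negative
  Longitude: 1′ + 57.9″ = 1.96500′; 126 + 1.96500/60 = 126.0327500
  W ⇒ negate
Point 2:
  Latitude: 18 + 0/60 + 45/3600 = 18.0125000
  S ⇒ negate
  Longitude: 18° + 25/60 + 28/3600 = 18 + 0.416667 + 0.007778 = 18.4244444
  E → positive
Point 3:
  Latitude: 72 + 46/60 + 0/3600 = 72.7666667
  N → positive
  λ: 45′ + 34.15″ = 45.56917′; 179 + 45.56917/60 = 179.7594861
  W ⇒ negate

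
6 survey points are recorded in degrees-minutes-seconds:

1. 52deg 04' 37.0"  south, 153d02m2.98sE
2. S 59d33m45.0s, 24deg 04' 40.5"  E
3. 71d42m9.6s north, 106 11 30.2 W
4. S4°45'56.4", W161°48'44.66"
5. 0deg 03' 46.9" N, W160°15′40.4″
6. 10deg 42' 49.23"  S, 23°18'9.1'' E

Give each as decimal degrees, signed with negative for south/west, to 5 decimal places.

1. -52.07694, 153.03416
2. -59.56250, 24.07792
3. 71.70267, -106.19172
4. -4.76567, -161.81241
5. 0.06303, -160.26122
6. -10.71368, 23.30253

Point 1:
  Latitude: 52° + 4/60 + 37/3600 = 52 + 0.066667 + 0.010278 = 52.076944
  S → negative
  λ: 2′ + 2.98″ = 2.04967′; 153 + 2.04967/60 = 153.034161
  E → positive
Point 2:
  Latitude: 59 + 33/60 + 45/3600 = 59.562500
  S ⇒ negate
  λ: 4′ + 40.5″ = 4.67500′; 24 + 4.67500/60 = 24.077917
  E → positive
Point 3:
  Lat: 71 + 42/60 + 9.6/3600 = 71.702667
  N → positive
  λ: 106° + 11/60 + 30.2/3600 = 106 + 0.183333 + 0.008389 = 106.191722
  hemisphere W, so the sign is −
Point 4:
  Latitude: 4° + 45/60 + 56.4/3600 = 4 + 0.750000 + 0.015667 = 4.765667
  hemisphere S, so the sign is −
  Longitude: 161° + 48/60 + 44.66/3600 = 161 + 0.800000 + 0.012406 = 161.812406
  hemisphere W, so the sign is −
Point 5:
  φ: 0° + 3/60 + 46.9/3600 = 0 + 0.050000 + 0.013028 = 0.063028
  N → positive
  λ: 160 + 15/60 + 40.4/3600 = 160.261222
  hemisphere W, so the sign is −
Point 6:
  Lat: 10 + 42/60 + 49.23/3600 = 10.713675
  hemisphere S, so the sign is −
  λ: 23° + 18/60 + 9.1/3600 = 23 + 0.300000 + 0.002528 = 23.302528
  E → positive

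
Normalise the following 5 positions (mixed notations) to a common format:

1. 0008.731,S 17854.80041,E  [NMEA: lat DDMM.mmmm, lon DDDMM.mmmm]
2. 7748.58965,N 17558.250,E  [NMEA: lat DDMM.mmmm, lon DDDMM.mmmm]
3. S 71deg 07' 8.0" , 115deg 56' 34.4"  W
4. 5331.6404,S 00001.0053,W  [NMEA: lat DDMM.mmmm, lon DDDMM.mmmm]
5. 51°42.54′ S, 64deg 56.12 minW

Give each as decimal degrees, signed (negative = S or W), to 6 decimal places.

Point 1:
  φ: degrees = first 2 digits = 0, minutes = 8.731; 0 + 8.731/60 = 0.1455167
  S → negative
  λ: degrees = first 3 digits = 178, minutes = 54.80041; 178 + 54.80041/60 = 178.9133402
  E → positive
Point 2:
  Lat: degrees = first 2 digits = 77, minutes = 48.58965; 77 + 48.58965/60 = 77.8098275
  N ⇒ keep positive
  Longitude: degrees = first 3 digits = 175, minutes = 58.25; 175 + 58.25/60 = 175.9708333
  E ⇒ keep positive
Point 3:
  Lat: 71° + 7/60 + 8/3600 = 71 + 0.116667 + 0.002222 = 71.1188889
  S ⇒ negate
  Longitude: 115 + 56/60 + 34.4/3600 = 115.9428889
  W → negative
Point 4:
  Latitude: degrees = first 2 digits = 53, minutes = 31.6404; 53 + 31.6404/60 = 53.5273400
  S ⇒ negate
  Longitude: split at 3 digits → 000° and 1.0053′; 0 + 1.0053/60 = 0.0167550
  W ⇒ negate
Point 5:
  Latitude: 51 + 42.54/60 = 51.7090000
  S → negative
  Lon: 56.12′ = 0.935333°; total 64.9353333
  W → negative

1. -0.145517, 178.913340
2. 77.809828, 175.970833
3. -71.118889, -115.942889
4. -53.527340, -0.016755
5. -51.709000, -64.935333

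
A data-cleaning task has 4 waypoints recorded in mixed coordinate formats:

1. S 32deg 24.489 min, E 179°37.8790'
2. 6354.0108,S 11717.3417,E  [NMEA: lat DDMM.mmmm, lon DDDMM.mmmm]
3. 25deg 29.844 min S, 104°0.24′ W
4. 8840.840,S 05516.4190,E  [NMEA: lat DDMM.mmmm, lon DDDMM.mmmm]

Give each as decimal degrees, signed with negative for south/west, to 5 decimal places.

Point 1:
  φ: 24.489′ = 0.408150°; total 32.408150
  S → negative
  Lon: 37.879′ = 0.631317°; total 179.631317
  E → positive
Point 2:
  Lat: degrees = first 2 digits = 63, minutes = 54.0108; 63 + 54.0108/60 = 63.900180
  S ⇒ negate
  Longitude: degrees = first 3 digits = 117, minutes = 17.3417; 117 + 17.3417/60 = 117.289028
  E ⇒ keep positive
Point 3:
  φ: 25 + 29.844/60 = 25.497400
  S → negative
  Lon: 0.24′ = 0.004000°; total 104.004000
  W ⇒ negate
Point 4:
  Latitude: degrees = first 2 digits = 88, minutes = 40.84; 88 + 40.84/60 = 88.680667
  S ⇒ negate
  Lon: split at 3 digits → 055° and 16.419′; 55 + 16.419/60 = 55.273650
  E ⇒ keep positive

1. -32.40815, 179.63132
2. -63.90018, 117.28903
3. -25.49740, -104.00400
4. -88.68067, 55.27365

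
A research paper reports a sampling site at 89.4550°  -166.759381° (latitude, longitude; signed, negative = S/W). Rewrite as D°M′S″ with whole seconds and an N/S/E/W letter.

89°27′18″ N, 166°45′34″ W

Latitude: 0.455000 × 60 = 27.30000′ → 27′, remainder × 60 = 18.00″
Longitude is negative → W; |value| = 166.759381
Lon: 0.759381° → 45.56286′; 0.56286 × 60 = 33.77″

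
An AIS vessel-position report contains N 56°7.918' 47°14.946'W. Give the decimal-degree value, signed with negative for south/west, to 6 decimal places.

56.131967, -47.249100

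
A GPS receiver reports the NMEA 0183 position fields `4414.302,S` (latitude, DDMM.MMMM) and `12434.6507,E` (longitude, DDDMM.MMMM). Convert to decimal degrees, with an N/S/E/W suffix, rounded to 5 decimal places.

44.23837° S, 124.57751° E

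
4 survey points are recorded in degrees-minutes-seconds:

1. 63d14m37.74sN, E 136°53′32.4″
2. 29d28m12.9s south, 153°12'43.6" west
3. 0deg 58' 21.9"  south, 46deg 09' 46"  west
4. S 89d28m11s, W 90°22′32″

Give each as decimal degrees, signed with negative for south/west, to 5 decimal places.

Point 1:
  Lat: 63° + 14/60 + 37.74/3600 = 63 + 0.233333 + 0.010483 = 63.243817
  N ⇒ keep positive
  Lon: 53′ + 32.4″ = 53.54000′; 136 + 53.54000/60 = 136.892333
  E ⇒ keep positive
Point 2:
  φ: 29° + 28/60 + 12.9/3600 = 29 + 0.466667 + 0.003583 = 29.470250
  S ⇒ negate
  λ: 153 + 12/60 + 43.6/3600 = 153.212111
  W → negative
Point 3:
  Lat: 0 + 58/60 + 21.9/3600 = 0.972750
  S ⇒ negate
  λ: 46 + 9/60 + 46/3600 = 46.162778
  W → negative
Point 4:
  Latitude: 89 + 28/60 + 11/3600 = 89.469722
  hemisphere S, so the sign is −
  λ: 22′ + 32″ = 22.53333′; 90 + 22.53333/60 = 90.375556
  W → negative

1. 63.24382, 136.89233
2. -29.47025, -153.21211
3. -0.97275, -46.16278
4. -89.46972, -90.37556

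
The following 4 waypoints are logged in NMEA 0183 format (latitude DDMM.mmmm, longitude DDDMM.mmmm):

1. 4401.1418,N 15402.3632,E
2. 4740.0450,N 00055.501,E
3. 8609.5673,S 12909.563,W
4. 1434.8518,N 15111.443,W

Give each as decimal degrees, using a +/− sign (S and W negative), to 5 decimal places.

1. 44.01903, 154.03939
2. 47.66742, 0.92502
3. -86.15946, -129.15938
4. 14.58086, -151.19072

Point 1:
  Latitude: degrees = first 2 digits = 44, minutes = 1.1418; 44 + 1.1418/60 = 44.019030
  N ⇒ keep positive
  Longitude: split at 3 digits → 154° and 2.3632′; 154 + 2.3632/60 = 154.039387
  E → positive
Point 2:
  Latitude: split at 2 digits → 47° and 40.045′; 47 + 40.045/60 = 47.667417
  N ⇒ keep positive
  λ: split at 3 digits → 000° and 55.501′; 0 + 55.501/60 = 0.925017
  E → positive
Point 3:
  Latitude: degrees = first 2 digits = 86, minutes = 9.5673; 86 + 9.5673/60 = 86.159455
  S ⇒ negate
  Lon: split at 3 digits → 129° and 9.563′; 129 + 9.563/60 = 129.159383
  W ⇒ negate
Point 4:
  Lat: split at 2 digits → 14° and 34.8518′; 14 + 34.8518/60 = 14.580863
  N → positive
  λ: split at 3 digits → 151° and 11.443′; 151 + 11.443/60 = 151.190717
  W → negative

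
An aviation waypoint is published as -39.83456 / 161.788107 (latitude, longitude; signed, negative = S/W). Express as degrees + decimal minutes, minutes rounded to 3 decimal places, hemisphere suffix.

39° 50.074′ S, 161° 47.286′ E

Latitude is negative → S; |value| = 39.834560
Latitude: 39° + 0.834560 × 60 = 39° 50.07360′
Longitude: fractional part 0.788107 → 47.28642 minutes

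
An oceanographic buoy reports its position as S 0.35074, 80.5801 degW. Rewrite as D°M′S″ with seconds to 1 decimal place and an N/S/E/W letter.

0°21′2.7″ S, 80°34′48.4″ W

Latitude: 0.350740 × 60 = 21.04440′ → 21′, remainder × 60 = 2.664″
Lon: 0.580100 × 60 = 34.80600′ → 34′, remainder × 60 = 48.360″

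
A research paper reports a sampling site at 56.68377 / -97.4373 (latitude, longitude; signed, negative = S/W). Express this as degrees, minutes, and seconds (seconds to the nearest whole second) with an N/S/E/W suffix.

Latitude: 0.683770 × 60 = 41.02620′ → 41′, remainder × 60 = 1.57″
Longitude is negative → W; |value| = 97.437300
Lon: 0.437300° → 26.23800′; 0.23800 × 60 = 14.28″

56°41′2″ N, 97°26′14″ W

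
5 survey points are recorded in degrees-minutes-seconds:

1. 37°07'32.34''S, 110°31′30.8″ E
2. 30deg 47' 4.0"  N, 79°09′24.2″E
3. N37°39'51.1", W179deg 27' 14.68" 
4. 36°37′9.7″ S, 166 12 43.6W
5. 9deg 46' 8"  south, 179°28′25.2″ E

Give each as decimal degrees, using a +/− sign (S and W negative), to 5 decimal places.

Point 1:
  Lat: 37° + 7/60 + 32.34/3600 = 37 + 0.116667 + 0.008983 = 37.125650
  S → negative
  Longitude: 110 + 31/60 + 30.8/3600 = 110.525222
  E → positive
Point 2:
  Latitude: 47′ + 4″ = 47.06667′; 30 + 47.06667/60 = 30.784444
  N → positive
  Longitude: 79° + 9/60 + 24.2/3600 = 79 + 0.150000 + 0.006722 = 79.156722
  E → positive
Point 3:
  Lat: 37 + 39/60 + 51.1/3600 = 37.664194
  N → positive
  Lon: 179 + 27/60 + 14.68/3600 = 179.454078
  hemisphere W, so the sign is −
Point 4:
  Lat: 36 + 37/60 + 9.7/3600 = 36.619361
  S ⇒ negate
  λ: 166° + 12/60 + 43.6/3600 = 166 + 0.200000 + 0.012111 = 166.212111
  W ⇒ negate
Point 5:
  Latitude: 46′ + 8″ = 46.13333′; 9 + 46.13333/60 = 9.768889
  S → negative
  Lon: 179° + 28/60 + 25.2/3600 = 179 + 0.466667 + 0.007000 = 179.473667
  E → positive

1. -37.12565, 110.52522
2. 30.78444, 79.15672
3. 37.66419, -179.45408
4. -36.61936, -166.21211
5. -9.76889, 179.47367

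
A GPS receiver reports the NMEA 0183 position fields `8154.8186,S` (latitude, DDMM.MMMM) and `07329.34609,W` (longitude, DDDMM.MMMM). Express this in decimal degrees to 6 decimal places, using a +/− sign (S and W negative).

-81.913643, -73.489102

Lat: split at 2 digits → 81° and 54.8186′; 81 + 54.8186/60 = 81.9136433
S → negative
Longitude: split at 3 digits → 073° and 29.34609′; 73 + 29.34609/60 = 73.4891015
W → negative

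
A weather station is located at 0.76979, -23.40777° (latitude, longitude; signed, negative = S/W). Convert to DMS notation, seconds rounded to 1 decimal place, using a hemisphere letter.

0°46′11.2″ N, 23°24′28.0″ W

φ: 0.769790° → 46.18740′; 0.18740 × 60 = 11.244″
Longitude is negative → W; |value| = 23.407770
Lon: 0.407770 × 60 = 24.46620′ → 24′, remainder × 60 = 27.972″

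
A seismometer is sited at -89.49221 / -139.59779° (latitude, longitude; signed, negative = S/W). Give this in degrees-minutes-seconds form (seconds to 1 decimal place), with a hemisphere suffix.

89°29′32.0″ S, 139°35′52.0″ W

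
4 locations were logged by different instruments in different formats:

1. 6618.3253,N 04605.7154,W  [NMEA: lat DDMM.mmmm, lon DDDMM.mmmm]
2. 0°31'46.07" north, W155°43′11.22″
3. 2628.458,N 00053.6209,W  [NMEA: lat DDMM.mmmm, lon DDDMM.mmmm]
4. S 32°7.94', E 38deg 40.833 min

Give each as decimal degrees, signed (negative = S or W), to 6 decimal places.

1. 66.305422, -46.095257
2. 0.529464, -155.719783
3. 26.474300, -0.893682
4. -32.132333, 38.680550

Point 1:
  Lat: degrees = first 2 digits = 66, minutes = 18.3253; 66 + 18.3253/60 = 66.3054217
  N ⇒ keep positive
  λ: split at 3 digits → 046° and 5.7154′; 46 + 5.7154/60 = 46.0952567
  W → negative
Point 2:
  φ: 31′ + 46.07″ = 31.76783′; 0 + 31.76783/60 = 0.5294639
  N → positive
  Longitude: 155° + 43/60 + 11.22/3600 = 155 + 0.716667 + 0.003117 = 155.7197833
  W → negative
Point 3:
  Latitude: split at 2 digits → 26° and 28.458′; 26 + 28.458/60 = 26.4743000
  N ⇒ keep positive
  λ: degrees = first 3 digits = 0, minutes = 53.6209; 0 + 53.6209/60 = 0.8936817
  W → negative
Point 4:
  φ: 32 + 7.94/60 = 32.1323333
  S ⇒ negate
  Lon: 38 + 40.833/60 = 38.6805500
  E ⇒ keep positive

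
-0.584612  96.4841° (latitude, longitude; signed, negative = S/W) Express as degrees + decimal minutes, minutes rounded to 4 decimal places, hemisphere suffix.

Latitude is negative → S; |value| = 0.584612
Latitude: 0° + 0.584612 × 60 = 0° 35.076720′
Lon: 96° + 0.484100 × 60 = 96° 29.046000′

0° 35.0767′ S, 96° 29.0460′ E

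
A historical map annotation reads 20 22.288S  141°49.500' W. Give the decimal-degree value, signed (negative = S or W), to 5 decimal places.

φ: 20 + 22.288/60 = 20.371467
hemisphere S, so the sign is −
Longitude: 49.5′ = 0.825000°; total 141.825000
W ⇒ negate

-20.37147, -141.82500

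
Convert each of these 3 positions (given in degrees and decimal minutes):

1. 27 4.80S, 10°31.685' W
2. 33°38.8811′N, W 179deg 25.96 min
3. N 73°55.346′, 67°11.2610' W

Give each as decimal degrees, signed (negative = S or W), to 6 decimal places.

Point 1:
  Lat: 4.8′ = 0.080000°; total 27.0800000
  S → negative
  Lon: 10 + 31.685/60 = 10.5280833
  hemisphere W, so the sign is −
Point 2:
  φ: 33 + 38.8811/60 = 33.6480183
  N ⇒ keep positive
  Lon: 179 + 25.96/60 = 179.4326667
  W → negative
Point 3:
  φ: 55.346′ = 0.922433°; total 73.9224333
  N ⇒ keep positive
  Longitude: 67 + 11.261/60 = 67.1876833
  W → negative

1. -27.080000, -10.528083
2. 33.648018, -179.432667
3. 73.922433, -67.187683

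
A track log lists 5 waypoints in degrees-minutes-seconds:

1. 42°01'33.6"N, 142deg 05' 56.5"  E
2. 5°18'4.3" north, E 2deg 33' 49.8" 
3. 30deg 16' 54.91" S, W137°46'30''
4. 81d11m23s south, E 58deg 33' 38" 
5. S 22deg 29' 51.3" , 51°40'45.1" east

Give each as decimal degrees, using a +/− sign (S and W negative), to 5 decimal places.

Point 1:
  Latitude: 1′ + 33.6″ = 1.56000′; 42 + 1.56000/60 = 42.026000
  N ⇒ keep positive
  λ: 142° + 5/60 + 56.5/3600 = 142 + 0.083333 + 0.015694 = 142.099028
  E → positive
Point 2:
  Lat: 5° + 18/60 + 4.3/3600 = 5 + 0.300000 + 0.001194 = 5.301194
  N ⇒ keep positive
  Lon: 2° + 33/60 + 49.8/3600 = 2 + 0.550000 + 0.013833 = 2.563833
  E ⇒ keep positive
Point 3:
  φ: 30 + 16/60 + 54.91/3600 = 30.281919
  hemisphere S, so the sign is −
  Lon: 137 + 46/60 + 30/3600 = 137.775000
  hemisphere W, so the sign is −
Point 4:
  Lat: 81° + 11/60 + 23/3600 = 81 + 0.183333 + 0.006389 = 81.189722
  S ⇒ negate
  λ: 33′ + 38″ = 33.63333′; 58 + 33.63333/60 = 58.560556
  E → positive
Point 5:
  Lat: 22° + 29/60 + 51.3/3600 = 22 + 0.483333 + 0.014250 = 22.497583
  S → negative
  Lon: 51° + 40/60 + 45.1/3600 = 51 + 0.666667 + 0.012528 = 51.679194
  E → positive

1. 42.02600, 142.09903
2. 5.30119, 2.56383
3. -30.28192, -137.77500
4. -81.18972, 58.56056
5. -22.49758, 51.67919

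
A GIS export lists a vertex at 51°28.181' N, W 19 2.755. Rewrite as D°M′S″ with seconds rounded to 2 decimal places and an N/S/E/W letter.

51°28′10.86″ N, 19°02′45.30″ W

φ: fractional minutes 0.18100 × 60 = 10.8600″
Lon: fractional minutes 0.75500 × 60 = 45.3000″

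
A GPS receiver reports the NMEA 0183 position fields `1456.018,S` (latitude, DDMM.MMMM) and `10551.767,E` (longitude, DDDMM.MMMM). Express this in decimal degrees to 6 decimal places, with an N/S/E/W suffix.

14.933633° S, 105.862783° E

Lat: degrees = first 2 digits = 14, minutes = 56.018; 14 + 56.018/60 = 14.9336333
Lon: degrees = first 3 digits = 105, minutes = 51.767; 105 + 51.767/60 = 105.8627833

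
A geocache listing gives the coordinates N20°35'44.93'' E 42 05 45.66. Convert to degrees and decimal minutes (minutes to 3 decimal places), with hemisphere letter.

Latitude: seconds/60 = 0.74883; minutes = 35 + 0.74883 = 35.74883
Lon: 5 + 45.66/60 = 5.76100′

20° 35.749′ N, 42° 5.761′ E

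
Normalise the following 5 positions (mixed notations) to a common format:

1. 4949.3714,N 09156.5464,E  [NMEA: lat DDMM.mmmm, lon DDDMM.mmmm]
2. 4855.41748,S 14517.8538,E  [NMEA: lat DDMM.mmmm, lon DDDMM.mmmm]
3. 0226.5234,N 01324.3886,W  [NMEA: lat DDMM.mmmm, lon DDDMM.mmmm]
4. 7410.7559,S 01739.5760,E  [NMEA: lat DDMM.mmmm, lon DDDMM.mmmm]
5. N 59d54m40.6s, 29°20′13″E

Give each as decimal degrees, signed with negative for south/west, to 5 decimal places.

1. 49.82286, 91.94244
2. -48.92362, 145.29756
3. 2.44206, -13.40648
4. -74.17927, 17.65960
5. 59.91128, 29.33694

Point 1:
  Lat: split at 2 digits → 49° and 49.3714′; 49 + 49.3714/60 = 49.822857
  N ⇒ keep positive
  Longitude: split at 3 digits → 091° and 56.5464′; 91 + 56.5464/60 = 91.942440
  E → positive
Point 2:
  φ: split at 2 digits → 48° and 55.41748′; 48 + 55.41748/60 = 48.923625
  S → negative
  Lon: split at 3 digits → 145° and 17.8538′; 145 + 17.8538/60 = 145.297563
  E → positive
Point 3:
  φ: degrees = first 2 digits = 2, minutes = 26.5234; 2 + 26.5234/60 = 2.442057
  N → positive
  Longitude: split at 3 digits → 013° and 24.3886′; 13 + 24.3886/60 = 13.406477
  W ⇒ negate
Point 4:
  Latitude: degrees = first 2 digits = 74, minutes = 10.7559; 74 + 10.7559/60 = 74.179265
  S ⇒ negate
  Lon: degrees = first 3 digits = 17, minutes = 39.576; 17 + 39.576/60 = 17.659600
  E ⇒ keep positive
Point 5:
  Lat: 59° + 54/60 + 40.6/3600 = 59 + 0.900000 + 0.011278 = 59.911278
  N → positive
  λ: 29° + 20/60 + 13/3600 = 29 + 0.333333 + 0.003611 = 29.336944
  E → positive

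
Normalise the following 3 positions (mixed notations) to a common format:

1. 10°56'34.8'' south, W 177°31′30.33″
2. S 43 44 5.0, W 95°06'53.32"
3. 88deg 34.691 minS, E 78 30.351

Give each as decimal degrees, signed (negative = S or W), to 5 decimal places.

Point 1:
  φ: 10 + 56/60 + 34.8/3600 = 10.943000
  hemisphere S, so the sign is −
  Lon: 31′ + 30.33″ = 31.50550′; 177 + 31.50550/60 = 177.525092
  W → negative
Point 2:
  φ: 43 + 44/60 + 5/3600 = 43.734722
  S → negative
  Longitude: 95 + 6/60 + 53.32/3600 = 95.114811
  W → negative
Point 3:
  Lat: 88 + 34.691/60 = 88.578183
  hemisphere S, so the sign is −
  Longitude: 30.351′ = 0.505850°; total 78.505850
  E → positive

1. -10.94300, -177.52509
2. -43.73472, -95.11481
3. -88.57818, 78.50585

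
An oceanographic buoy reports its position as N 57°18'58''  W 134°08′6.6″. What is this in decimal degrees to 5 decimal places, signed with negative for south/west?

Latitude: 18′ + 58″ = 18.96667′; 57 + 18.96667/60 = 57.316111
N → positive
λ: 134° + 8/60 + 6.6/3600 = 134 + 0.133333 + 0.001833 = 134.135167
W ⇒ negate

57.31611, -134.13517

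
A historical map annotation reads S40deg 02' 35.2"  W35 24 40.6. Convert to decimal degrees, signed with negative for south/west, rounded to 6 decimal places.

-40.043111, -35.411278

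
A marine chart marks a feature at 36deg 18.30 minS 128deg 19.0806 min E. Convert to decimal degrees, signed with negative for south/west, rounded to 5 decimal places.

-36.30500, 128.31801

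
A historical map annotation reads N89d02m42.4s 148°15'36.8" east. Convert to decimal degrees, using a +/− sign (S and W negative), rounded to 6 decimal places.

89.045111, 148.260222

φ: 89 + 2/60 + 42.4/3600 = 89.0451111
N → positive
Longitude: 148 + 15/60 + 36.8/3600 = 148.2602222
E → positive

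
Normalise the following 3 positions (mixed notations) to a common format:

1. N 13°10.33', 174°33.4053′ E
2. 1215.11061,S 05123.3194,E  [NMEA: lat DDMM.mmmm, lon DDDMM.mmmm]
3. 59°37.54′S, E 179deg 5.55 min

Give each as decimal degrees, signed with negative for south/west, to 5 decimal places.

1. 13.17217, 174.55676
2. -12.25184, 51.38866
3. -59.62567, 179.09250

Point 1:
  φ: 10.33′ = 0.172167°; total 13.172167
  N → positive
  Lon: 174 + 33.4053/60 = 174.556755
  E ⇒ keep positive
Point 2:
  Latitude: split at 2 digits → 12° and 15.11061′; 12 + 15.11061/60 = 12.251844
  S → negative
  λ: split at 3 digits → 051° and 23.3194′; 51 + 23.3194/60 = 51.388657
  E → positive
Point 3:
  φ: 59 + 37.54/60 = 59.625667
  hemisphere S, so the sign is −
  Lon: 5.55′ = 0.092500°; total 179.092500
  E → positive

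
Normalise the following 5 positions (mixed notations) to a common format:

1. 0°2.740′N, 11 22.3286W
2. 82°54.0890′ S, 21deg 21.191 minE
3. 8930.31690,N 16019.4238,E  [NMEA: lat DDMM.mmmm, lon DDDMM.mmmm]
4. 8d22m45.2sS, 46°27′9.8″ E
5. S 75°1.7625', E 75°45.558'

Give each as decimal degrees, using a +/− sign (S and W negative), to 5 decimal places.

1. 0.04567, -11.37214
2. -82.90148, 21.35318
3. 89.50528, 160.32373
4. -8.37922, 46.45272
5. -75.02938, 75.75930

Point 1:
  φ: 0 + 2.74/60 = 0.045667
  N ⇒ keep positive
  Longitude: 11 + 22.3286/60 = 11.372143
  W ⇒ negate
Point 2:
  φ: 82 + 54.089/60 = 82.901483
  S → negative
  Longitude: 21 + 21.191/60 = 21.353183
  E → positive
Point 3:
  φ: split at 2 digits → 89° and 30.3169′; 89 + 30.3169/60 = 89.505282
  N ⇒ keep positive
  λ: degrees = first 3 digits = 160, minutes = 19.4238; 160 + 19.4238/60 = 160.323730
  E ⇒ keep positive
Point 4:
  Lat: 22′ + 45.2″ = 22.75333′; 8 + 22.75333/60 = 8.379222
  hemisphere S, so the sign is −
  Lon: 27′ + 9.8″ = 27.16333′; 46 + 27.16333/60 = 46.452722
  E ⇒ keep positive
Point 5:
  φ: 75 + 1.7625/60 = 75.029375
  hemisphere S, so the sign is −
  Lon: 75 + 45.558/60 = 75.759300
  E → positive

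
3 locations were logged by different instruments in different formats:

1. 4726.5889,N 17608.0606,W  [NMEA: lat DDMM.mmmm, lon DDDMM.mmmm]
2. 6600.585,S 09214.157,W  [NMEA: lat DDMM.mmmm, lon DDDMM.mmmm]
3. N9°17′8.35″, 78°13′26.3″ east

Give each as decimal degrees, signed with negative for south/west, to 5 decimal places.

Point 1:
  φ: degrees = first 2 digits = 47, minutes = 26.5889; 47 + 26.5889/60 = 47.443148
  N ⇒ keep positive
  Longitude: degrees = first 3 digits = 176, minutes = 8.0606; 176 + 8.0606/60 = 176.134343
  hemisphere W, so the sign is −
Point 2:
  φ: degrees = first 2 digits = 66, minutes = 0.585; 66 + 0.585/60 = 66.009750
  hemisphere S, so the sign is −
  Lon: split at 3 digits → 092° and 14.157′; 92 + 14.157/60 = 92.235950
  W → negative
Point 3:
  Lat: 17′ + 8.35″ = 17.13917′; 9 + 17.13917/60 = 9.285653
  N → positive
  Longitude: 78 + 13/60 + 26.3/3600 = 78.223972
  E ⇒ keep positive

1. 47.44315, -176.13434
2. -66.00975, -92.23595
3. 9.28565, 78.22397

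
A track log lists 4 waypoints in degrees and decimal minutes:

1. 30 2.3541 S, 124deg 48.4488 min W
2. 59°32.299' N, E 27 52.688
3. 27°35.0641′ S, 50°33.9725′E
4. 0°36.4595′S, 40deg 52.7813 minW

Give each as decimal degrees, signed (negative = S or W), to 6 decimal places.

Point 1:
  φ: 2.3541′ = 0.039235°; total 30.0392350
  S ⇒ negate
  Longitude: 124 + 48.4488/60 = 124.8074800
  W ⇒ negate
Point 2:
  Latitude: 32.299′ = 0.538317°; total 59.5383167
  N ⇒ keep positive
  λ: 27 + 52.688/60 = 27.8781333
  E ⇒ keep positive
Point 3:
  Lat: 27 + 35.0641/60 = 27.5844017
  S ⇒ negate
  λ: 50 + 33.9725/60 = 50.5662083
  E ⇒ keep positive
Point 4:
  φ: 0 + 36.4595/60 = 0.6076583
  S ⇒ negate
  λ: 40 + 52.7813/60 = 40.8796883
  W → negative

1. -30.039235, -124.807480
2. 59.538317, 27.878133
3. -27.584402, 50.566208
4. -0.607658, -40.879688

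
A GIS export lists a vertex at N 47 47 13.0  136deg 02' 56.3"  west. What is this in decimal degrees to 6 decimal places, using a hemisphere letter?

47.786944° N, 136.048972° W

Lat: 47 + 47/60 + 13/3600 = 47.7869444
λ: 2′ + 56.3″ = 2.93833′; 136 + 2.93833/60 = 136.0489722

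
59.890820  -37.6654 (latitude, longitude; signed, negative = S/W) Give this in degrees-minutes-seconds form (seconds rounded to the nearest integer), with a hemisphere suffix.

Lat: 0.890820 × 60 = 53.44920′ → 53′, remainder × 60 = 26.95″
Longitude is negative → W; |value| = 37.665400
λ: 0.665400 × 60 = 39.92400′ → 39′, remainder × 60 = 55.44″

59°53′27″ N, 37°39′55″ W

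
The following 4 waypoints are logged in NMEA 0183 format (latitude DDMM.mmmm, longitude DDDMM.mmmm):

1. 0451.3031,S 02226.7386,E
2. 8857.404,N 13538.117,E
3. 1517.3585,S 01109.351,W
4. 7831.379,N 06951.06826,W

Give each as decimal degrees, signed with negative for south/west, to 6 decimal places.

1. -4.855052, 22.445643
2. 88.956733, 135.635283
3. -15.289308, -11.155850
4. 78.522983, -69.851138

Point 1:
  Latitude: split at 2 digits → 04° and 51.3031′; 4 + 51.3031/60 = 4.8550517
  S ⇒ negate
  Lon: degrees = first 3 digits = 22, minutes = 26.7386; 22 + 26.7386/60 = 22.4456433
  E → positive
Point 2:
  φ: degrees = first 2 digits = 88, minutes = 57.404; 88 + 57.404/60 = 88.9567333
  N ⇒ keep positive
  Longitude: degrees = first 3 digits = 135, minutes = 38.117; 135 + 38.117/60 = 135.6352833
  E ⇒ keep positive
Point 3:
  Latitude: split at 2 digits → 15° and 17.3585′; 15 + 17.3585/60 = 15.2893083
  hemisphere S, so the sign is −
  λ: split at 3 digits → 011° and 9.351′; 11 + 9.351/60 = 11.1558500
  W → negative
Point 4:
  Lat: degrees = first 2 digits = 78, minutes = 31.379; 78 + 31.379/60 = 78.5229833
  N ⇒ keep positive
  Longitude: degrees = first 3 digits = 69, minutes = 51.06826; 69 + 51.06826/60 = 69.8511377
  W → negative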